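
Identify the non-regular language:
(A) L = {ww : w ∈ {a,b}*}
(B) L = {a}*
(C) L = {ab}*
(A) {ww : w ∈ {a,b}*}

(A) L = {ww : w ∈ {a,b}*} is NOT regular.

The pumping lemma can be used to prove this:
After pumping, the two halves no longer match

The other languages are regular because they can be recognized by finite automata.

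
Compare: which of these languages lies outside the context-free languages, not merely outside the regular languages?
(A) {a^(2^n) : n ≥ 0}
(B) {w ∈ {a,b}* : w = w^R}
(A) {a^(2^n) : n ≥ 0}

(A) {a^(2^n) : n ≥ 0} requires the CFL pumping lemma.

- {w ∈ {a,b}* : w = w^R} is context-free (but not regular)
  • Can be shown non-regular with the regular pumping lemma
  • After pumping, the string is no longer symmetric

- {a^(2^n) : n ≥ 0} is NOT context-free
  • Requires the CFL pumping lemma to prove
  • Gaps between powers of 2 grow exponentially

The CFL pumping lemma is "stronger" in that it can prove non-membership
in the larger class of context-free languages.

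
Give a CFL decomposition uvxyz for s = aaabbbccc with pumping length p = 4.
u='aa', v='a', x='bb', y='b', z='ccc'

For s = aaabbbccc with pumping length p = 4:

One valid decomposition:
- u = 'aa'
- v = 'a'
- x = 'bb'
- y = 'b'
- z = 'ccc'

Verification:
- uvxyz = 'aa' + 'a' + 'bb' + 'b' + 'ccc' = aaabbbccc ✓
- |vxy| = |'abbb'| = 4 ≤ 4 ✓
- |vy| = |'ab'| = 2 > 0 ✓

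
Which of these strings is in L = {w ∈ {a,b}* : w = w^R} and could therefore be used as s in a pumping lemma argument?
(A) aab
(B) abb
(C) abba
(C) abba

The pumping lemma is applied to a string s that lies in L, so first check membership of each option:
- (A) aab reversed is baa ≠ aab, so it is not a palindrome and is not in L ✗
- (B) abb reversed is bba ≠ abb, so it is not a palindrome and is not in L ✗
- (C) abba reversed is abba, the same string, so it is a palindrome and is in L ✓

Only (C) abba is in L, so it is the only candidate that could play the role of s.
(In a complete proof one picks s in terms of the pumping length p so that |s| ≥ p is guaranteed; a fixed string like abba illustrates the shape of such an s.)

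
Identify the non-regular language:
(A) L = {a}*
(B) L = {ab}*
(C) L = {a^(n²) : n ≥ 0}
(C) {a^(n²) : n ≥ 0}

(C) L = {a^(n²) : n ≥ 0} is NOT regular.

The pumping lemma can be used to prove this:
After pumping, length is no longer a perfect square

The other languages are regular because they can be recognized by finite automata.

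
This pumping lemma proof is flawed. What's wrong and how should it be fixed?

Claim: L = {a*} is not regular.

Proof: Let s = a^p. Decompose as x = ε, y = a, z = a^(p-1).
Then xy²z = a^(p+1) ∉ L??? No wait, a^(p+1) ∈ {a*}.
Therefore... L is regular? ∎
Error: The proof attempts to show a*  is not regular, but a* IS regular!

Correction: a* is a regular language (recognized by a simple DFA with one accepting state and self-loop on 'a'). The pumping lemma can only prove non-regularity, not regularity. For regular languages, pumping always works.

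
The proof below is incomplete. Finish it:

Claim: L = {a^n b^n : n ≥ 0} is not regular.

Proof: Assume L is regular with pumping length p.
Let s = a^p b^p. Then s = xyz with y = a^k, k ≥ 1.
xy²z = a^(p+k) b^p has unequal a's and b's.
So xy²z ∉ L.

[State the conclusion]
This contradicts the pumping lemma for regular languages,
which guarantees xy^i z ∈ L for all i ≥ 0.

Since our assumption that L is regular leads to a contradiction,
we conclude that L = {a^n b^n : n ≥ 0} is NOT regular. ∎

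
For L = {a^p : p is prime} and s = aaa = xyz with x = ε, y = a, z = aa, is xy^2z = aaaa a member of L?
No

xy²z = ε · aa · aa = aaaa.
aaaa has length 4 = 2 × 2, which is not prime, so it is not in L.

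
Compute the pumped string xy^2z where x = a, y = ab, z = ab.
aababab

Given x = 'a', y = 'ab', z = 'ab' and i = 2:

xy^2z = x + y·y·...·y (2 times) + z
       = 'a' + 'ab'^2 + 'ab'
       = 'a' + 'abab' + 'ab'
       = 'aababab'

The pumped string is 'aababab' with length 7.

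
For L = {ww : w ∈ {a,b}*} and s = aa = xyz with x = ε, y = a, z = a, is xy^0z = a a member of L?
No

xy⁰z = ε · ε · a = a.
a has odd length 1, so it cannot be written as ww and is not in L.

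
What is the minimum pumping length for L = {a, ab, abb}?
p = 4

For a finite language L, the pumping lemma holds vacuously if p > max|s| for s ∈ L.

The longest string in L = {a, ab, abb} has length 3.
If p = 4, then no string s ∈ L has |s| ≥ p, so the condition is vacuously true.

The minimum pumping length is p = 4.

Why no smaller p works: for any p ≤ 3, the longest string s ∈ L has |s| = 3 ≥ p, so it would
have to be pumpable; but pumping up (i = 2, 3, ...) produces ever longer strings, which cannot all lie in the
finite language L. So the pumping property fails for every p ≤ 3.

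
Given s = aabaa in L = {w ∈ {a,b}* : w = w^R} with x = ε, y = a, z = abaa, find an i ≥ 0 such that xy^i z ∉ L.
i = 0

xy⁰z = ε · ε · abaa = abaa; abaa reversed is aaba ≠ abaa, so it is not a palindrome and is not in L.
(Other choices also work, e.g. i = 2, 3; only i = 1 is guaranteed to stay in L since xy¹z = s.)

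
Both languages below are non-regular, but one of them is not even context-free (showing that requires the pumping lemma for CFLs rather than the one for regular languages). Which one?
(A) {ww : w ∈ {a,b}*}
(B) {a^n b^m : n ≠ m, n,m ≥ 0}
(A) {ww : w ∈ {a,b}*}

(A) {ww : w ∈ {a,b}*} requires the CFL pumping lemma.

- {a^n b^m : n ≠ m, n,m ≥ 0} is context-free (but not regular)
  • Can be shown non-regular with the regular pumping lemma
  • After pumping a's, we can make n = m

- {ww : w ∈ {a,b}*} is NOT context-free
  • Requires the CFL pumping lemma to prove
  • Even a PDA cannot compare two arbitrary halves symbol by symbol; CFL pumping on a^p b^p a^p b^p fails

The CFL pumping lemma is "stronger" in that it can prove non-membership
in the larger class of context-free languages.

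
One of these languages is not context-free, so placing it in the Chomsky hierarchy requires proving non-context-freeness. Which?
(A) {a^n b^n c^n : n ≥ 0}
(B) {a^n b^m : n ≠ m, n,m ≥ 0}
(A) {a^n b^n c^n : n ≥ 0}

(A) {a^n b^n c^n : n ≥ 0} requires the CFL pumping lemma.

- {a^n b^m : n ≠ m, n,m ≥ 0} is context-free (but not regular)
  • Can be shown non-regular with the regular pumping lemma
  • After pumping a's, we can make n = m

- {a^n b^n c^n : n ≥ 0} is NOT context-free
  • Requires the CFL pumping lemma to prove
  • Cannot maintain three equal counts simultaneously

The CFL pumping lemma is "stronger" in that it can prove non-membership
in the larger class of context-free languages.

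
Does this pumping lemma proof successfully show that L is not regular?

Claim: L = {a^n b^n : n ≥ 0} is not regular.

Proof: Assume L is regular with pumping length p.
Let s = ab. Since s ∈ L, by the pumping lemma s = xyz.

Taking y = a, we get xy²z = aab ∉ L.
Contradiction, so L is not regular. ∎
The proof is INCORRECT.

Error: The string s = ab may be shorter than p.
The pumping lemma only applies to strings with |s| ≥ p, and p is not under our control.
We must choose s in terms of p, e.g. s = a^p b^p, to ensure |s| ≥ p.
(The proof also fixes one particular y; a valid argument must handle every decomposition with |xy| ≤ p and |y| ≥ 1 — for s = a^p b^p this forces y = a^k, and then xy²z = a^(p+k) b^p ∉ L.)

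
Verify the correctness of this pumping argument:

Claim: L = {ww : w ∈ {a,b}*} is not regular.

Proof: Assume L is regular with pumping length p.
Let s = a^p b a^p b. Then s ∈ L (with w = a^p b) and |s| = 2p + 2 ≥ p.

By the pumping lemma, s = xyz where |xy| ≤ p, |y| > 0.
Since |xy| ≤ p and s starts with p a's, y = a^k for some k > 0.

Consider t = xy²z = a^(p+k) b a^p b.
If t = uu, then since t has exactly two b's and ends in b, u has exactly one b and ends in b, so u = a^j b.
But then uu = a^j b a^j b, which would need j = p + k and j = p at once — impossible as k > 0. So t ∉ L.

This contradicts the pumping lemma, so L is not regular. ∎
The proof is correct.

This proof is valid because:
1. s = a^p b a^p b is in L and is chosen in terms of p, so |s| ≥ p holds for every p
2. The decomposition analysis is correct: |xy| ≤ p forces y to lie inside the leading a's
3. The contradiction is valid: the argument shows a^(p+k) b a^p b cannot be split into two equal halves
4. The conclusion follows logically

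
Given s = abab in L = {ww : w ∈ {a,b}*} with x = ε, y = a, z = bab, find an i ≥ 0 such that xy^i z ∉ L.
i = 2

xy²z = ε · aa · bab = aabab; aabab has odd length 5, so it cannot be written as ww and is not in L.
(Other choices also work, e.g. i = 0, 3; only i = 1 is guaranteed to stay in L since xy¹z = s.)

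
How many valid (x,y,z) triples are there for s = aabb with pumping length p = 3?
6

For s = 'aabb' with pumping length p = 3:

Constraints: |xy| ≤ 3, |y| > 0

Valid decompositions (|xy| ≤ p, |y| ≥ 1):
  • x='', y='a', z='abb'
  • x='a', y='a', z='bb'
  • x='', y='aa', z='bb'
  • x='aa', y='b', z='b'
  • x='a', y='ab', z='b'
  • x='', y='aab', z='b'

Total count: 6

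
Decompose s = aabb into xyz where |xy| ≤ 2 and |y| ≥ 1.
x = 'a', y = 'a', z = 'bb'

For s = aabb and p = 2, one valid decomposition is:
- x = 'a' (length 1)
- y = 'a' (length 1)
- z = 'bb' (length 2)

Verification:
- xyz = 'a' + 'a' + 'bb' = aabb ✓
- |xy| = 2 ≤ 2 ✓
- |y| = 1 > 0 ✓

All pumping lemma constraints are satisfied.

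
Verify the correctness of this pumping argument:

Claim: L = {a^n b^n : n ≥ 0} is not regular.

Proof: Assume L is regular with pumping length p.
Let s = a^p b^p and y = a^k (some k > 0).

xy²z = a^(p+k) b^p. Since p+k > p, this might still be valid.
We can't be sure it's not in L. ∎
The proof is INCORRECT.

Error: The conclusion is wrong.
xy²z = a^(p+k) b^p is definitely NOT in L because the number of a's (p+k) ≠ number of b's (p).
The proof incorrectly doubts what is actually a valid contradiction.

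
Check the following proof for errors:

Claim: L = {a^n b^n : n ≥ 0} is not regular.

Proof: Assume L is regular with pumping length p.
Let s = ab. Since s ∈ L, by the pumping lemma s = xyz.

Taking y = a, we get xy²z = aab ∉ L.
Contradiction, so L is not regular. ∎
The proof is INCORRECT.

Error: The string s = ab may be shorter than p.
The pumping lemma only applies to strings with |s| ≥ p, and p is not under our control.
We must choose s in terms of p, e.g. s = a^p b^p, to ensure |s| ≥ p.
(The proof also fixes one particular y; a valid argument must handle every decomposition with |xy| ≤ p and |y| ≥ 1 — for s = a^p b^p this forces y = a^k, and then xy²z = a^(p+k) b^p ∉ L.)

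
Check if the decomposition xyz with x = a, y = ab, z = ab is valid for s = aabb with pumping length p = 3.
Violated: xyz = s

The decomposition x = a, y = ab, z = ab for s = aabb with p = 3
violates the constraint: xyz = s

xyz = 'a' + 'ab' + 'ab' = 'aabab' ≠ 'aabb' = s. The decomposition doesn't reconstruct s.

Pumping lemma constraints:
1. xyz = s (decomposition is valid)
2. |xy| ≤ p
3. |y| > 0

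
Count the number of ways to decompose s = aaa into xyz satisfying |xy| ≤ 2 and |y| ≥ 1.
3

For s = 'aaa' with pumping length p = 2:

Constraints: |xy| ≤ 2, |y| > 0

Valid decompositions (|xy| ≤ p, |y| ≥ 1):
  • x='', y='a', z='aa'
  • x='a', y='a', z='a'
  • x='', y='aa', z='a'

Total count: 3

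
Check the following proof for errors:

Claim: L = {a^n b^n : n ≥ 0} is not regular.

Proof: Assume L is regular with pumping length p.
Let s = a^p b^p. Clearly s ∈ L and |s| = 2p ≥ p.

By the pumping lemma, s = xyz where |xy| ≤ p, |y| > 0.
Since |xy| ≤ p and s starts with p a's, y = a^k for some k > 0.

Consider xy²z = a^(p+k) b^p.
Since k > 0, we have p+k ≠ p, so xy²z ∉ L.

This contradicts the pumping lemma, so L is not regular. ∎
The proof is correct.

This proof is valid because:
1. The string s = a^p b^p is correctly in L
2. The decomposition analysis is correct: y must consist only of a's
3. The contradiction is valid: pumping increases a's but not b's
4. The conclusion follows logically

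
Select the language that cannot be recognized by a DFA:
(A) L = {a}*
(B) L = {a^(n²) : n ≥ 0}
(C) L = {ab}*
(B) {a^(n²) : n ≥ 0}

(B) L = {a^(n²) : n ≥ 0} is NOT regular.

The pumping lemma can be used to prove this:
After pumping, length is no longer a perfect square

The other languages are regular because they can be recognized by finite automata.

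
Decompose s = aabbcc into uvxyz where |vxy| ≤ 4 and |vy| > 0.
u='a', v='a', x='bb', y='c', z='c'

For s = aabbcc with pumping length p = 4:

One valid decomposition:
- u = 'a'
- v = 'a'
- x = 'bb'
- y = 'c'
- z = 'c'

Verification:
- uvxyz = 'a' + 'a' + 'bb' + 'c' + 'c' = aabbcc ✓
- |vxy| = |'abbc'| = 4 ≤ 4 ✓
- |vy| = |'ac'| = 2 > 0 ✓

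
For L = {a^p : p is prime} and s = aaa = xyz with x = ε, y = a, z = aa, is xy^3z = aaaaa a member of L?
Yes

xy³z = ε · aaa · aa = aaaaa.
aaaaa has length 5, which is prime, so it is in L.
(A single pumped string landing in L is not a contradiction by itself; a non-regularity proof needs some i for which xy^i z ∉ L, for every admissible decomposition.)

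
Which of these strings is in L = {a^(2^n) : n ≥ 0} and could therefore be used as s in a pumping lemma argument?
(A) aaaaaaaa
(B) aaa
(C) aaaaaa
(A) aaaaaaaa

The pumping lemma is applied to a string s that lies in L, so first check membership of each option:
- (A) aaaaaaaa has length 8 = 2^3, so it is in L ✓
- (B) aaa has length 3, strictly between 2^1 = 2 and 2^2 = 4, so it is not in L ✗
- (C) aaaaaa has length 6, strictly between 2^2 = 4 and 2^3 = 8, so it is not in L ✗

Only (A) aaaaaaaa is in L, so it is the only candidate that could play the role of s.
(In a complete proof one picks s in terms of the pumping length p so that |s| ≥ p is guaranteed; a fixed string like aaaaaaaa illustrates the shape of such an s.)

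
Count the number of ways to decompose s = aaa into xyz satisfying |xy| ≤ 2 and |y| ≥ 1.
3

For s = 'aaa' with pumping length p = 2:

Constraints: |xy| ≤ 2, |y| > 0

Valid decompositions (|xy| ≤ p, |y| ≥ 1):
  • x='', y='a', z='aa'
  • x='a', y='a', z='a'
  • x='', y='aa', z='a'

Total count: 3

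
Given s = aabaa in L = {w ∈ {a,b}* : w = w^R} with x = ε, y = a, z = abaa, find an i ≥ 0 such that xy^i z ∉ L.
i = 2

xy²z = ε · aa · abaa = aaabaa; aaabaa reversed is aabaaa ≠ aaabaa, so it is not a palindrome and is not in L.
(Other choices also work, e.g. i = 0, 3; only i = 1 is guaranteed to stay in L since xy¹z = s.)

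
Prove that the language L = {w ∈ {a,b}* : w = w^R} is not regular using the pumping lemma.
Assume for contradiction that L is regular, and let p ≥ 1 be the pumping length given by the pumping lemma.
Choose s = a^p b a^p. Then s ∈ L (it reads the same in both directions) and |s| = 2p + 1 ≥ p.
By the pumping lemma, s = xyz for some x, y, z with |xy| ≤ p, |y| ≥ 1, and xy^i z ∈ L for every i ≥ 0.
Since |xy| ≤ p and the first p symbols of s are all a's, y = a^k for some k with 1 ≤ k ≤ p.

Take i = 2: xy²z = a^(p + k) b a^p.
Its reversal is a^p b a^(p + k). These differ because the block of a's before the unique b has length p + k in one and p in the other, and p + k ≠ p since k ≥ 1. So xy²z is not a palindrome, i.e. xy²z ∉ L.

This contradicts the pumping lemma, which requires xy^i z ∈ L for all i ≥ 0.
Hence L = {w ∈ {a,b}* : w = w^R} is not regular. ∎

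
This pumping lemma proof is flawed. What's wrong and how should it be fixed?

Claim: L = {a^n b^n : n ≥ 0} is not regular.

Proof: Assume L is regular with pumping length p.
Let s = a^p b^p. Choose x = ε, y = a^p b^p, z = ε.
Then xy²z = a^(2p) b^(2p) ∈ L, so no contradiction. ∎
Error: The decomposition violates |xy| ≤ p. With y = a^p b^p, |xy| = |y| = 2p > p. (The proof also miscomputes xy²z, which would be a^p b^p a^p b^p rather than a^(2p) b^(2p), and it wrongly treats one harmless decomposition as settling the matter — the prover does not get to choose the decomposition.)

Correction: The pumping lemma requires |xy| ≤ p, and the argument must handle every decomposition satisfying |xy| ≤ p, |y| ≥ 1. Since s starts with p a's, any such y consists only of a's, say y = a^k with k ≥ 1. Then xy²z = a^(p+k) b^p has unequal numbers of a's and b's, so xy²z ∉ L — the required contradiction.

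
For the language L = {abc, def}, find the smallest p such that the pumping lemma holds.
p = 4

For a finite language L, the pumping lemma holds vacuously if p > max|s| for s ∈ L.

The longest string in L = {abc, def} has length 3.
If p = 4, then no string s ∈ L has |s| ≥ p, so the condition is vacuously true.

The minimum pumping length is p = 4.

Why no smaller p works: for any p ≤ 3, the longest string s ∈ L has |s| = 3 ≥ p, so it would
have to be pumpable; but pumping up (i = 2, 3, ...) produces ever longer strings, which cannot all lie in the
finite language L. So the pumping property fails for every p ≤ 3.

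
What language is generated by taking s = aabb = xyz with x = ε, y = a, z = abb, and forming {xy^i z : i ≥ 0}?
{xy^i z : i ≥ 0} = {a^(i+1) b^2 : i ≥ 0} = {abb, aabb, aaabb, ...}

With x = ε, y = a, z = abb: Starting with aabb and pumping the first 'a' (z = abb keeps the second 'a'), we get strings with i+1 a's followed by 2 b's for i = 0, 1, 2, ...; note bb is not produced because z always contributes one a.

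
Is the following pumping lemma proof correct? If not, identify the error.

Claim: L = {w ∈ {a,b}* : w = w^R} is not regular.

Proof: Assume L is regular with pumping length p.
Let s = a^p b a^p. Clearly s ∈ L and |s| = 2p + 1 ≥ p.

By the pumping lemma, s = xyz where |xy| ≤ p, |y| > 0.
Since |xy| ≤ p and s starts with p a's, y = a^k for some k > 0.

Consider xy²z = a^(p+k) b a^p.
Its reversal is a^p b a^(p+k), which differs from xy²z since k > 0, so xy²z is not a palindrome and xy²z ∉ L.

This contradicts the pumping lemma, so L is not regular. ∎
The proof is correct.

This proof is valid because:
1. s = a^p b a^p is in L and is chosen in terms of p, so |s| ≥ p holds for every p
2. The decomposition analysis is correct: |xy| ≤ p forces y to lie inside the leading a's
3. The contradiction is valid: a^(p+k) b a^p has more a's before the b than after it, so it is not a palindrome
4. The conclusion follows logically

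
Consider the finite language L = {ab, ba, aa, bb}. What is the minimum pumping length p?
p = 3

For a finite language L, the pumping lemma holds vacuously if p > max|s| for s ∈ L.

The longest string in L = {ab, ba, aa, bb} has length 2.
If p = 3, then no string s ∈ L has |s| ≥ p, so the condition is vacuously true.

The minimum pumping length is p = 3.

Why no smaller p works: for any p ≤ 2, the longest string s ∈ L has |s| = 2 ≥ p, so it would
have to be pumpable; but pumping up (i = 2, 3, ...) produces ever longer strings, which cannot all lie in the
finite language L. So the pumping property fails for every p ≤ 2.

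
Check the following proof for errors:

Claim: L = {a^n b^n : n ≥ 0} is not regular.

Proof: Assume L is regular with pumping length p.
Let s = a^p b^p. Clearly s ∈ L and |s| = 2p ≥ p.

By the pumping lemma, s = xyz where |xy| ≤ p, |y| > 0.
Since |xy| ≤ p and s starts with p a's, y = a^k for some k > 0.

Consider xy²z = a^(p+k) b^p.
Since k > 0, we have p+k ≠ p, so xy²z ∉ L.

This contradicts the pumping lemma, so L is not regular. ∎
The proof is correct.

This proof is valid because:
1. The string s = a^p b^p is correctly in L
2. The decomposition analysis is correct: y must consist only of a's
3. The contradiction is valid: pumping increases a's but not b's
4. The conclusion follows logically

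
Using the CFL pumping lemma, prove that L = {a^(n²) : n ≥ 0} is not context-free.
Assume for contradiction that L is context-free, and let p ≥ 1 be the pumping length given by the pumping lemma for CFLs.
Choose s = a^(p²). Then s ∈ L and |s| = p² ≥ p.
By the CFL pumping lemma, s = uvxyz for some u, v, x, y, z with |vxy| ≤ p, |vy| ≥ 1, and uv^i xy^i z ∈ L for every i ≥ 0.
All symbols are a's, so only lengths matter: let k = |vy|, with 1 ≤ k ≤ |vxy| ≤ p.

Take i = 2: |uv²xy²z| = p² + k, and p² < p² + k ≤ p² + p < (p + 1)².
So the length lies strictly between consecutive squares and is not a perfect square; uv²xy²z ∉ L.

This contradicts the CFL pumping lemma, which requires uv^i xy^i z ∈ L for all i ≥ 0.
Hence L = {a^(n²) : n ≥ 0} is not context-free. ∎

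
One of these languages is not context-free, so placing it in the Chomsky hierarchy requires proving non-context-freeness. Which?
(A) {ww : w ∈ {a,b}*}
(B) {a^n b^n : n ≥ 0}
(A) {ww : w ∈ {a,b}*}

(A) {ww : w ∈ {a,b}*} requires the CFL pumping lemma.

- {a^n b^n : n ≥ 0} is context-free (but not regular)
  • Can be shown non-regular with the regular pumping lemma
  • After pumping, the number of a's and b's become unequal

- {ww : w ∈ {a,b}*} is NOT context-free
  • Requires the CFL pumping lemma to prove
  • Even a PDA cannot compare two arbitrary halves symbol by symbol; CFL pumping on a^p b^p a^p b^p fails

The CFL pumping lemma is "stronger" in that it can prove non-membership
in the larger class of context-free languages.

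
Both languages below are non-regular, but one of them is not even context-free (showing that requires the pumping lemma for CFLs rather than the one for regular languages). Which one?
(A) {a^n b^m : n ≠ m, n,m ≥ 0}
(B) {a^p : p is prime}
(B) {a^p : p is prime}

(B) {a^p : p is prime} requires the CFL pumping lemma.

- {a^n b^m : n ≠ m, n,m ≥ 0} is context-free (but not regular)
  • Can be shown non-regular with the regular pumping lemma
  • After pumping a's, we can make n = m

- {a^p : p is prime} is NOT context-free
  • Requires the CFL pumping lemma to prove
  • The CFL pumping lemma also fails because prime gaps are unbounded

The CFL pumping lemma is "stronger" in that it can prove non-membership
in the larger class of context-free languages.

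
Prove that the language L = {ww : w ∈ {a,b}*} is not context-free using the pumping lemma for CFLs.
Assume for contradiction that L is context-free, and let p ≥ 1 be the pumping length given by the pumping lemma for CFLs.
Choose s = a^p b^p a^p b^p. Then s ∈ L (take w = a^p b^p) and |s| = 4p ≥ p.
By the CFL pumping lemma, s = uvxyz for some u, v, x, y, z with |vxy| ≤ p, |vy| ≥ 1, and uv^i xy^i z ∈ L for every i ≥ 0.

Write s as four blocks A₁ B₁ A₂ B₂ with A₁ = A₂ = a^p and B₁ = B₂ = b^p. Since |vxy| ≤ p, the window vxy lies inside at most two adjacent blocks. Take i = 0 and let t = uxz, so |t| = 4p − |vy| with 1 ≤ |vy| ≤ p. If |t| is odd, t ∉ L immediately, so assume |vy| is even (hence |vy| ≥ 2) and |t|/2 = 2p − |vy|/2, which satisfies p ≤ |t|/2 ≤ 2p − 1.

Case 1 (vxy inside A₁B₁): t = a^(p−j) b^(p−l) a^p b^p with j + l = |vy|. The second half of t has length < 2p, so it is a suffix of the trailing a^p b^p and ends in b; the first half is a^(p−j) b^(p−l) a^((j+l)/2), which ends in a because (j+l)/2 ≥ 1. The halves differ, so t ∉ L.

Case 2 (vxy inside B₁A₂, straddling the middle): t = a^p b^(p−j) a^(p−l) b^p with j + l = |vy|. If t = ww, then w is a prefix of t of length ≥ p, so w begins with a^p; and w is a suffix of t of length ≥ p, so w ends with b^p. That forces |w| ≥ 2p, contradicting |w| = |t|/2 ≤ 2p − 1. So t ∉ L.

Case 3 (vxy inside A₂B₂): t = a^p b^p a^(p−j) b^(p−l) with j + l = |vy|. The first half of t is a prefix of a^p b^p, so it begins with a; the second half is b^((j+l)/2) a^(p−j) b^(p−l), which begins with b. The halves differ, so t ∉ L.

In every case uv⁰xy⁰z = uxz ∉ L.

This contradicts the CFL pumping lemma, which requires uv^i xy^i z ∈ L for all i ≥ 0.
Hence L = {ww : w ∈ {a,b}*} is not context-free. ∎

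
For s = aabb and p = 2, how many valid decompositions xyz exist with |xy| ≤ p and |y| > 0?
3

For s = 'aabb' with pumping length p = 2:

Constraints: |xy| ≤ 2, |y| > 0

Valid decompositions (|xy| ≤ p, |y| ≥ 1):
  • x='', y='a', z='abb'
  • x='a', y='a', z='bb'
  • x='', y='aa', z='bb'

Total count: 3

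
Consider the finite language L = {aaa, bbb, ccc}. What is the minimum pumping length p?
p = 4

For a finite language L, the pumping lemma holds vacuously if p > max|s| for s ∈ L.

The longest string in L = {aaa, bbb, ccc} has length 3.
If p = 4, then no string s ∈ L has |s| ≥ p, so the condition is vacuously true.

The minimum pumping length is p = 4.

Why no smaller p works: for any p ≤ 3, the longest string s ∈ L has |s| = 3 ≥ p, so it would
have to be pumpable; but pumping up (i = 2, 3, ...) produces ever longer strings, which cannot all lie in the
finite language L. So the pumping property fails for every p ≤ 3.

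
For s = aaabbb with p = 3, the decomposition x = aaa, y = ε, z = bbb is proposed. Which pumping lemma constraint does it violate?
Violated: |y| > 0

The decomposition x = aaa, y = ε, z = bbb for s = aaabbb with p = 3
violates the constraint: |y| > 0

|y| = 0, but the pumping lemma requires |y| > 0 (y must be non-empty).

Pumping lemma constraints:
1. xyz = s (decomposition is valid)
2. |xy| ≤ p
3. |y| > 0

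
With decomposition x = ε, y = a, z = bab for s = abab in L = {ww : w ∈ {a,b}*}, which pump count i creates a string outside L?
i = 0

xy⁰z = ε · ε · bab = bab; bab has odd length 3, so it cannot be written as ww and is not in L.
(Other choices also work, e.g. i = 2, 3; only i = 1 is guaranteed to stay in L since xy¹z = s.)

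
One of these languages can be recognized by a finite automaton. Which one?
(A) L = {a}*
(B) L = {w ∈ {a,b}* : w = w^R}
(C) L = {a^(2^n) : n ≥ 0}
(A) {a}*

(A) L = {a}* is regular.

This can be recognized by a finite automaton (DFA/NFA).
Regular expressions like {a}* define regular languages.

The other choices are not regular:
- {a^(2^n) : n ≥ 0}: After pumping, length is no longer a power of 2
- {w ∈ {a,b}* : w = w^R}: After pumping, the string is no longer symmetric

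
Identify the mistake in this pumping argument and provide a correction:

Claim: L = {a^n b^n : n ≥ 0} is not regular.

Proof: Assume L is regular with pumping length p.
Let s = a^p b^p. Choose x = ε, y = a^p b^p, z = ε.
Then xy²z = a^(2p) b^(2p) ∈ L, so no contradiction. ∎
Error: The decomposition violates |xy| ≤ p. With y = a^p b^p, |xy| = |y| = 2p > p. (The proof also miscomputes xy²z, which would be a^p b^p a^p b^p rather than a^(2p) b^(2p), and it wrongly treats one harmless decomposition as settling the matter — the prover does not get to choose the decomposition.)

Correction: The pumping lemma requires |xy| ≤ p, and the argument must handle every decomposition satisfying |xy| ≤ p, |y| ≥ 1. Since s starts with p a's, any such y consists only of a's, say y = a^k with k ≥ 1. Then xy²z = a^(p+k) b^p has unequal numbers of a's and b's, so xy²z ∉ L — the required contradiction.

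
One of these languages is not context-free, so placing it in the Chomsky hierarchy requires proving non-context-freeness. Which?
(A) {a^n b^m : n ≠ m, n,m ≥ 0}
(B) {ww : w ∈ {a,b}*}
(B) {ww : w ∈ {a,b}*}

(B) {ww : w ∈ {a,b}*} requires the CFL pumping lemma.

- {a^n b^m : n ≠ m, n,m ≥ 0} is context-free (but not regular)
  • Can be shown non-regular with the regular pumping lemma
  • After pumping a's, we can make n = m

- {ww : w ∈ {a,b}*} is NOT context-free
  • Requires the CFL pumping lemma to prove
  • Even a PDA cannot compare two arbitrary halves symbol by symbol; CFL pumping on a^p b^p a^p b^p fails

The CFL pumping lemma is "stronger" in that it can prove non-membership
in the larger class of context-free languages.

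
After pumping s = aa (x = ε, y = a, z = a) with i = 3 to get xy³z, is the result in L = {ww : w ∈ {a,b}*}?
Yes

xy³z = ε · aaa · a = aaaa.
aaaa splits into halves aa · aa, which are equal, so it is in L (w = aa).
(A single pumped string landing in L is not a contradiction by itself; a non-regularity proof needs some i for which xy^i z ∉ L, for every admissible decomposition.)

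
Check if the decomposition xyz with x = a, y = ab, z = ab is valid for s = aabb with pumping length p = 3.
Violated: xyz = s

The decomposition x = a, y = ab, z = ab for s = aabb with p = 3
violates the constraint: xyz = s

xyz = 'a' + 'ab' + 'ab' = 'aabab' ≠ 'aabb' = s. The decomposition doesn't reconstruct s.

Pumping lemma constraints:
1. xyz = s (decomposition is valid)
2. |xy| ≤ p
3. |y| > 0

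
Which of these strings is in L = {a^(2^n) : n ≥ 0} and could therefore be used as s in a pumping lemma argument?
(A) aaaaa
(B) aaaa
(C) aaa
(B) aaaa

The pumping lemma is applied to a string s that lies in L, so first check membership of each option:
- (A) aaaaa has length 5, strictly between 2^2 = 4 and 2^3 = 8, so it is not in L ✗
- (B) aaaa has length 4 = 2^2, so it is in L ✓
- (C) aaa has length 3, strictly between 2^1 = 2 and 2^2 = 4, so it is not in L ✗

Only (B) aaaa is in L, so it is the only candidate that could play the role of s.
(In a complete proof one picks s in terms of the pumping length p so that |s| ≥ p is guaranteed; a fixed string like aaaa illustrates the shape of such an s.)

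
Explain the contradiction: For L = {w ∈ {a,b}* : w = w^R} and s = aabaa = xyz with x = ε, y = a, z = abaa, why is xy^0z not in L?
xy⁰z = abaa ∉ L

Pumping with i = 0 replaces y = a by y⁰ = ε:
- Original: s = xyz = aabaa; aabaa reversed is aabaa, the same string, so it is a palindrome and is in L
- Pumped: xy⁰z = ε · ε · abaa = abaa
- abaa reversed is aaba ≠ abaa, so it is not a palindrome and is not in L

The pumping lemma would require xy⁰z ∈ L, so this decomposition yields a contradiction.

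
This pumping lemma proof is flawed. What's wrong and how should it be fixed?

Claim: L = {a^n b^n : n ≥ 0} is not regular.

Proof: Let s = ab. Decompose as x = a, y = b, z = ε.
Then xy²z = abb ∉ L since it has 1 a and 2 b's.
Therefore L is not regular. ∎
Error: The string s = ab might be shorter than the pumping length p.

Correction: Choose s = a^p b^p to ensure |s| ≥ p. Also, the decomposition is wrong: with |xy| ≤ p, y cannot include b's when s starts with p a's.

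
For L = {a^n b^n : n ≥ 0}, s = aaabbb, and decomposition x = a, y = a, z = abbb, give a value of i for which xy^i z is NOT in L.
i = 3

xy³z = a · aaa · abbb = aaaaabbb; aaaaabbb has 5 a's and 3 b's; 5 ≠ 3, so it is not in L.
(Other choices also work, e.g. i = 0, 2; only i = 1 is guaranteed to stay in L since xy¹z = s.)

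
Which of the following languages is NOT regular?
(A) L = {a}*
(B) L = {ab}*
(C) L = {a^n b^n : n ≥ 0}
(C) {a^n b^n : n ≥ 0}

(C) L = {a^n b^n : n ≥ 0} is NOT regular.

The pumping lemma can be used to prove this:
After pumping, the number of a's and b's become unequal

The other languages are regular because they can be recognized by finite automata.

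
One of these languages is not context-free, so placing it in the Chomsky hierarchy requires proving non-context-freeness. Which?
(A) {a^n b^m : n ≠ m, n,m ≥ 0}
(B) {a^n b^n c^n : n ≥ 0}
(B) {a^n b^n c^n : n ≥ 0}

(B) {a^n b^n c^n : n ≥ 0} requires the CFL pumping lemma.

- {a^n b^m : n ≠ m, n,m ≥ 0} is context-free (but not regular)
  • Can be shown non-regular with the regular pumping lemma
  • After pumping a's, we can make n = m

- {a^n b^n c^n : n ≥ 0} is NOT context-free
  • Requires the CFL pumping lemma to prove
  • Cannot maintain three equal counts simultaneously

The CFL pumping lemma is "stronger" in that it can prove non-membership
in the larger class of context-free languages.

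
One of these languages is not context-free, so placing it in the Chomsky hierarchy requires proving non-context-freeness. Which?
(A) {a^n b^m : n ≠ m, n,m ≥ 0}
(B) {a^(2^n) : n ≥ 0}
(B) {a^(2^n) : n ≥ 0}

(B) {a^(2^n) : n ≥ 0} requires the CFL pumping lemma.

- {a^n b^m : n ≠ m, n,m ≥ 0} is context-free (but not regular)
  • Can be shown non-regular with the regular pumping lemma
  • After pumping a's, we can make n = m

- {a^(2^n) : n ≥ 0} is NOT context-free
  • Requires the CFL pumping lemma to prove
  • Gaps between powers of 2 grow exponentially

The CFL pumping lemma is "stronger" in that it can prove non-membership
in the larger class of context-free languages.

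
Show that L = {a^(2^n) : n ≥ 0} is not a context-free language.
Assume for contradiction that L is context-free, and let p ≥ 1 be the pumping length given by the pumping lemma for CFLs.
Choose s = a^(2^p). Then s ∈ L and |s| = 2^p ≥ p.
By the CFL pumping lemma, s = uvxyz for some u, v, x, y, z with |vxy| ≤ p, |vy| ≥ 1, and uv^i xy^i z ∈ L for every i ≥ 0.
All symbols are a's, so only lengths matter: let k = |vy|, with 1 ≤ k ≤ |vxy| ≤ p < 2^p.

Take i = 2: |uv²xy²z| = 2^p + k, and 2^p < 2^p + k < 2^p + 2^p = 2^(p+1).
So the length lies strictly between consecutive powers of two and is not a power of 2; uv²xy²z ∉ L.

This contradicts the CFL pumping lemma, which requires uv^i xy^i z ∈ L for all i ≥ 0.
Hence L = {a^(2^n) : n ≥ 0} is not context-free. ∎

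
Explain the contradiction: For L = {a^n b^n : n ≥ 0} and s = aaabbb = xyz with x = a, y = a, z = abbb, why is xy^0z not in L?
xy⁰z = aabbb ∉ L

Pumping with i = 0 replaces y = a by y⁰ = ε:
- Original: s = xyz = aaabbb; aaabbb = a^3 b^3 has equal counts (3 = 3), so it is in L
- Pumped: xy⁰z = a · ε · abbb = aabbb
- aabbb has 2 a's and 3 b's; 2 ≠ 3, so it is not in L

The pumping lemma would require xy⁰z ∈ L, so this decomposition yields a contradiction.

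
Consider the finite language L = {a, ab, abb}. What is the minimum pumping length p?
p = 4

For a finite language L, the pumping lemma holds vacuously if p > max|s| for s ∈ L.

The longest string in L = {a, ab, abb} has length 3.
If p = 4, then no string s ∈ L has |s| ≥ p, so the condition is vacuously true.

The minimum pumping length is p = 4.

Why no smaller p works: for any p ≤ 3, the longest string s ∈ L has |s| = 3 ≥ p, so it would
have to be pumpable; but pumping up (i = 2, 3, ...) produces ever longer strings, which cannot all lie in the
finite language L. So the pumping property fails for every p ≤ 3.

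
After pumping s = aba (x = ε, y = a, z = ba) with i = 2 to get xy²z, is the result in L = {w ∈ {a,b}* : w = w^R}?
No

xy²z = ε · aa · ba = aaba.
aaba reversed is abaa ≠ aaba, so it is not a palindrome and is not in L.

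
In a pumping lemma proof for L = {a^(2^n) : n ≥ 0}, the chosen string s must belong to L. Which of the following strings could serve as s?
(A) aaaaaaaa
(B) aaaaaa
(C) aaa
(A) aaaaaaaa

The pumping lemma is applied to a string s that lies in L, so first check membership of each option:
- (A) aaaaaaaa has length 8 = 2^3, so it is in L ✓
- (B) aaaaaa has length 6, strictly between 2^2 = 4 and 2^3 = 8, so it is not in L ✗
- (C) aaa has length 3, strictly between 2^1 = 2 and 2^2 = 4, so it is not in L ✗

Only (A) aaaaaaaa is in L, so it is the only candidate that could play the role of s.
(In a complete proof one picks s in terms of the pumping length p so that |s| ≥ p is guaranteed; a fixed string like aaaaaaaa illustrates the shape of such an s.)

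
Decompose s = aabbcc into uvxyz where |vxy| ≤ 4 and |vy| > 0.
u='a', v='a', x='bb', y='c', z='c'

For s = aabbcc with pumping length p = 4:

One valid decomposition:
- u = 'a'
- v = 'a'
- x = 'bb'
- y = 'c'
- z = 'c'

Verification:
- uvxyz = 'a' + 'a' + 'bb' + 'c' + 'c' = aabbcc ✓
- |vxy| = |'abbc'| = 4 ≤ 4 ✓
- |vy| = |'ac'| = 2 > 0 ✓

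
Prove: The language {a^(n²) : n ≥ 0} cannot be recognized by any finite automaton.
Assume for contradiction that L is regular, and let p ≥ 1 be the pumping length given by the pumping lemma.
Choose s = a^(p²). Then s ∈ L and |s| = p² ≥ p.
By the pumping lemma, s = xyz for some x, y, z with |xy| ≤ p, |y| ≥ 1, and xy^i z ∈ L for every i ≥ 0.
Here y = a^k for some k with 1 ≤ k ≤ |xy| ≤ p.

Take i = 2: |xy²z| = p² + k.
Now p² < p² + k ≤ p² + p < p² + 2p + 1 = (p + 1)².
So |xy²z| lies strictly between the consecutive squares p² and (p + 1)², hence is not a perfect square, and xy²z ∉ L.

This contradicts the pumping lemma, which requires xy^i z ∈ L for all i ≥ 0.
Hence L = {a^(n²) : n ≥ 0} is not regular. ∎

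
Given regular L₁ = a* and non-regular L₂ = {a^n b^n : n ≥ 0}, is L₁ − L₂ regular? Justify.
Yes — L₁ − L₂ is regular.

The only string of a* that lies in {a^n b^n} is ε, so L₁ − L₂ = a* − {ε} = a⁺ = aa*, which is regular.

Note that the bare facts "L₁ regular, L₂ non-regular" do not settle the question by themselves: the closure of regular languages under ∪, ∩, complement and difference applies only when BOTH operands are regular. With a non-regular operand the result can come out regular or non-regular depending on the specific languages, so one has to work out L₁ − L₂ for this particular pair, as above.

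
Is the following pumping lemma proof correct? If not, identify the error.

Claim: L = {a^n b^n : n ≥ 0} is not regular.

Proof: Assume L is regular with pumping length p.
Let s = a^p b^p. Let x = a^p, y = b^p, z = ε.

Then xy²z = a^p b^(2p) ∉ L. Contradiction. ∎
The proof is INCORRECT.

Error: The decomposition violates |xy| ≤ p.
With x = a^p and y = b^p, we have |xy| = 2p > p.
The pumping lemma requires |xy| ≤ p, so y must be within the first p characters.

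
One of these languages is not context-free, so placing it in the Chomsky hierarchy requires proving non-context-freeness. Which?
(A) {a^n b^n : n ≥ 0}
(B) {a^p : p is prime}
(B) {a^p : p is prime}

(B) {a^p : p is prime} requires the CFL pumping lemma.

- {a^n b^n : n ≥ 0} is context-free (but not regular)
  • Can be shown non-regular with the regular pumping lemma
  • After pumping, the number of a's and b's become unequal

- {a^p : p is prime} is NOT context-free
  • Requires the CFL pumping lemma to prove
  • The CFL pumping lemma also fails because prime gaps are unbounded

The CFL pumping lemma is "stronger" in that it can prove non-membership
in the larger class of context-free languages.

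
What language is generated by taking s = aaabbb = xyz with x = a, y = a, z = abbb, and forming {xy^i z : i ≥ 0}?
{xy^i z : i ≥ 0} = {a^(2+i) b^3 : i ≥ 0} = {aabbb, aaabbb, aaaabbb, ...}

With x = a, y = a, z = abbb: Starting with aaabbb and pumping the second 'a', we get strings with 2+i a's followed by 3 b's for i = 0, 1, 2, ...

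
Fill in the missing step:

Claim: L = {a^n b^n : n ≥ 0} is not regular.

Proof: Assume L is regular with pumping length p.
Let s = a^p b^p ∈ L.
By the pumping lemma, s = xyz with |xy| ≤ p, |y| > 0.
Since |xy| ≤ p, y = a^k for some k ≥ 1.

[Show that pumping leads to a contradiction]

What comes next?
Consider xy²z = a^(p+k) b^p.

Since k ≥ 1, we have p + k > p.
So xy²z has more a's than b's: (p+k) a's vs p b's.
This means xy²z ∉ L because a^n b^n requires equal counts.

This contradicts the pumping lemma which states xy²z ∈ L.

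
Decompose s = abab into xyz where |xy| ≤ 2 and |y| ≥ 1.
x = '', y = 'ab', z = 'ab'

For s = abab and p = 2, one valid decomposition is:
- x = '' (length 0)
- y = 'ab' (length 2)
- z = 'ab' (length 2)

Verification:
- xyz = '' + 'ab' + 'ab' = abab ✓
- |xy| = 2 ≤ 2 ✓
- |y| = 2 > 0 ✓

All pumping lemma constraints are satisfied.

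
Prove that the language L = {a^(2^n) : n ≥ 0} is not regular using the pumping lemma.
Assume for contradiction that L is regular, and let p ≥ 1 be the pumping length given by the pumping lemma.
Choose s = a^(2^p). Then s ∈ L and |s| = 2^p ≥ p.
By the pumping lemma, s = xyz for some x, y, z with |xy| ≤ p, |y| ≥ 1, and xy^i z ∈ L for every i ≥ 0.
Here y = a^k for some k with 1 ≤ k ≤ |xy| ≤ p, and p < 2^p.

Take i = 2: |xy²z| = 2^p + k.
Now 2^p < 2^p + k ≤ 2^p + p < 2^p + 2^p = 2^(p+1).
So |xy²z| lies strictly between the consecutive powers of two 2^p and 2^(p+1), hence is not a power of 2, and xy²z ∉ L.

This contradicts the pumping lemma, which requires xy^i z ∈ L for all i ≥ 0.
Hence L = {a^(2^n) : n ≥ 0} is not regular. ∎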